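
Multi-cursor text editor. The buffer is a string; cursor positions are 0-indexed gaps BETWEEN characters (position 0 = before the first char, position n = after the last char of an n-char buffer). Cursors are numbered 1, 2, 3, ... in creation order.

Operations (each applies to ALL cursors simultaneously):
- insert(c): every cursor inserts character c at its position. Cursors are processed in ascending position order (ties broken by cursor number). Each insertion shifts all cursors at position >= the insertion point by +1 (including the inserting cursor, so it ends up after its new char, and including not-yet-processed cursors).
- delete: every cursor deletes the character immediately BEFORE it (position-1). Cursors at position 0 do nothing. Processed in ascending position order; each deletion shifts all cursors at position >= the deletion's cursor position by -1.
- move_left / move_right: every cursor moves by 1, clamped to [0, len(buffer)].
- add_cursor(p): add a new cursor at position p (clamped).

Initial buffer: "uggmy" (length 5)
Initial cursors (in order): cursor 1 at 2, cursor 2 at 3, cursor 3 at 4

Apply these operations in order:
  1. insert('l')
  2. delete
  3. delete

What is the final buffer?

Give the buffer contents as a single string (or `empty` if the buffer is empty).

After op 1 (insert('l')): buffer="uglglmly" (len 8), cursors c1@3 c2@5 c3@7, authorship ..1.2.3.
After op 2 (delete): buffer="uggmy" (len 5), cursors c1@2 c2@3 c3@4, authorship .....
After op 3 (delete): buffer="uy" (len 2), cursors c1@1 c2@1 c3@1, authorship ..

Answer: uy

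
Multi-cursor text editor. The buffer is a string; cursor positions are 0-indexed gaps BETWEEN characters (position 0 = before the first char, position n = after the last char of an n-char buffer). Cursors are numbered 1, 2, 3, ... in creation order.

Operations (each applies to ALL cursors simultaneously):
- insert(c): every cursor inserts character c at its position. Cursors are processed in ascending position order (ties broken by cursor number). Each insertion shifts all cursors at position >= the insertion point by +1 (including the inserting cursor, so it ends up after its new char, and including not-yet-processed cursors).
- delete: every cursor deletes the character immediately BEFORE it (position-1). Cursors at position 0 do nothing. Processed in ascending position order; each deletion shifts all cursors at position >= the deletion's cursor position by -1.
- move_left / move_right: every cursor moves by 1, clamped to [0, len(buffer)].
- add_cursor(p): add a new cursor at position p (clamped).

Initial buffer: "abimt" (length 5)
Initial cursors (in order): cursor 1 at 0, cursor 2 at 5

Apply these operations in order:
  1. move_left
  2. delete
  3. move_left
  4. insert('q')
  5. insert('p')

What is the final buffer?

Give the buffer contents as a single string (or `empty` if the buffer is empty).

After op 1 (move_left): buffer="abimt" (len 5), cursors c1@0 c2@4, authorship .....
After op 2 (delete): buffer="abit" (len 4), cursors c1@0 c2@3, authorship ....
After op 3 (move_left): buffer="abit" (len 4), cursors c1@0 c2@2, authorship ....
After op 4 (insert('q')): buffer="qabqit" (len 6), cursors c1@1 c2@4, authorship 1..2..
After op 5 (insert('p')): buffer="qpabqpit" (len 8), cursors c1@2 c2@6, authorship 11..22..

Answer: qpabqpit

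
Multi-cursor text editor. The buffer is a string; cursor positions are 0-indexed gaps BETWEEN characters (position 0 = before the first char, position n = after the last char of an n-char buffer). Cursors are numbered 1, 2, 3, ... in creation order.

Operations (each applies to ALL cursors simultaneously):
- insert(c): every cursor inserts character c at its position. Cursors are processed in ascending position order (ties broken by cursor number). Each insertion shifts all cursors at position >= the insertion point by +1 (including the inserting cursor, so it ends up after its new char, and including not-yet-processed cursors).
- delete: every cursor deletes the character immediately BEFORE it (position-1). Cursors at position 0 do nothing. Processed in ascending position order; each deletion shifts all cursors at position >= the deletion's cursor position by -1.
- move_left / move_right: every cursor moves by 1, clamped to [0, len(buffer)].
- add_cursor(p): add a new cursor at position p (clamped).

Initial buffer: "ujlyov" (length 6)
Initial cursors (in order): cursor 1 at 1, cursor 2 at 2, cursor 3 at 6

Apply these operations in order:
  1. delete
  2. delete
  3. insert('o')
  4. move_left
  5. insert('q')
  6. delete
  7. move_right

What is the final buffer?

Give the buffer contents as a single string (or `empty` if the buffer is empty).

After op 1 (delete): buffer="lyo" (len 3), cursors c1@0 c2@0 c3@3, authorship ...
After op 2 (delete): buffer="ly" (len 2), cursors c1@0 c2@0 c3@2, authorship ..
After op 3 (insert('o')): buffer="oolyo" (len 5), cursors c1@2 c2@2 c3@5, authorship 12..3
After op 4 (move_left): buffer="oolyo" (len 5), cursors c1@1 c2@1 c3@4, authorship 12..3
After op 5 (insert('q')): buffer="oqqolyqo" (len 8), cursors c1@3 c2@3 c3@7, authorship 1122..33
After op 6 (delete): buffer="oolyo" (len 5), cursors c1@1 c2@1 c3@4, authorship 12..3
After op 7 (move_right): buffer="oolyo" (len 5), cursors c1@2 c2@2 c3@5, authorship 12..3

Answer: oolyo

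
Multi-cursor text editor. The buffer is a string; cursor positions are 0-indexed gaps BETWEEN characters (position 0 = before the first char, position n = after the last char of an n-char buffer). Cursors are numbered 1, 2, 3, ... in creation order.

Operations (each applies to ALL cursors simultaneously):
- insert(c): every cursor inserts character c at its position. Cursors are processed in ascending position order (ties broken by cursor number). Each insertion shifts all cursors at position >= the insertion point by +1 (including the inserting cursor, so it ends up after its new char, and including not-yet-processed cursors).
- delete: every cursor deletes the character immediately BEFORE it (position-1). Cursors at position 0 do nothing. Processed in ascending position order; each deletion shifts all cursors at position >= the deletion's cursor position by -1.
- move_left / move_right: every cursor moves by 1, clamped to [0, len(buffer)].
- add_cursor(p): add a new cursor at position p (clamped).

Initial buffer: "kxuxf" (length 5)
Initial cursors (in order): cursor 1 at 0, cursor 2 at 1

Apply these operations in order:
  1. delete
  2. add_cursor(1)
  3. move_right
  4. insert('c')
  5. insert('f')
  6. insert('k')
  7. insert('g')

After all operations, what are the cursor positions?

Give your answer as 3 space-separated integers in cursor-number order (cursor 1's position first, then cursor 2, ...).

After op 1 (delete): buffer="xuxf" (len 4), cursors c1@0 c2@0, authorship ....
After op 2 (add_cursor(1)): buffer="xuxf" (len 4), cursors c1@0 c2@0 c3@1, authorship ....
After op 3 (move_right): buffer="xuxf" (len 4), cursors c1@1 c2@1 c3@2, authorship ....
After op 4 (insert('c')): buffer="xccucxf" (len 7), cursors c1@3 c2@3 c3@5, authorship .12.3..
After op 5 (insert('f')): buffer="xccffucfxf" (len 10), cursors c1@5 c2@5 c3@8, authorship .1212.33..
After op 6 (insert('k')): buffer="xccffkkucfkxf" (len 13), cursors c1@7 c2@7 c3@11, authorship .121212.333..
After op 7 (insert('g')): buffer="xccffkkggucfkgxf" (len 16), cursors c1@9 c2@9 c3@14, authorship .12121212.3333..

Answer: 9 9 14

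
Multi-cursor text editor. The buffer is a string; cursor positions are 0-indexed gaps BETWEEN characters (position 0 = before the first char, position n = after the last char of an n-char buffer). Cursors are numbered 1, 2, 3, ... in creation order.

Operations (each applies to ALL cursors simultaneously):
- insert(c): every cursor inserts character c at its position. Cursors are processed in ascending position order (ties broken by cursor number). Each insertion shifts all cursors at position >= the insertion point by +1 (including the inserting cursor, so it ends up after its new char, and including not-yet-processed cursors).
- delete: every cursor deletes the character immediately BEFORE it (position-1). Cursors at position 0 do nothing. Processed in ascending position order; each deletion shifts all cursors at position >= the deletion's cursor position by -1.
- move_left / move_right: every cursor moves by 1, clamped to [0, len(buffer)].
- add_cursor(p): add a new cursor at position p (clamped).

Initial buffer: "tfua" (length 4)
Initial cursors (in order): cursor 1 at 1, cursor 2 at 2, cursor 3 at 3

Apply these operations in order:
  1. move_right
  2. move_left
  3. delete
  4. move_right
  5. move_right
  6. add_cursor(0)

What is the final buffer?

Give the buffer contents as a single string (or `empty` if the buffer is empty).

After op 1 (move_right): buffer="tfua" (len 4), cursors c1@2 c2@3 c3@4, authorship ....
After op 2 (move_left): buffer="tfua" (len 4), cursors c1@1 c2@2 c3@3, authorship ....
After op 3 (delete): buffer="a" (len 1), cursors c1@0 c2@0 c3@0, authorship .
After op 4 (move_right): buffer="a" (len 1), cursors c1@1 c2@1 c3@1, authorship .
After op 5 (move_right): buffer="a" (len 1), cursors c1@1 c2@1 c3@1, authorship .
After op 6 (add_cursor(0)): buffer="a" (len 1), cursors c4@0 c1@1 c2@1 c3@1, authorship .

Answer: a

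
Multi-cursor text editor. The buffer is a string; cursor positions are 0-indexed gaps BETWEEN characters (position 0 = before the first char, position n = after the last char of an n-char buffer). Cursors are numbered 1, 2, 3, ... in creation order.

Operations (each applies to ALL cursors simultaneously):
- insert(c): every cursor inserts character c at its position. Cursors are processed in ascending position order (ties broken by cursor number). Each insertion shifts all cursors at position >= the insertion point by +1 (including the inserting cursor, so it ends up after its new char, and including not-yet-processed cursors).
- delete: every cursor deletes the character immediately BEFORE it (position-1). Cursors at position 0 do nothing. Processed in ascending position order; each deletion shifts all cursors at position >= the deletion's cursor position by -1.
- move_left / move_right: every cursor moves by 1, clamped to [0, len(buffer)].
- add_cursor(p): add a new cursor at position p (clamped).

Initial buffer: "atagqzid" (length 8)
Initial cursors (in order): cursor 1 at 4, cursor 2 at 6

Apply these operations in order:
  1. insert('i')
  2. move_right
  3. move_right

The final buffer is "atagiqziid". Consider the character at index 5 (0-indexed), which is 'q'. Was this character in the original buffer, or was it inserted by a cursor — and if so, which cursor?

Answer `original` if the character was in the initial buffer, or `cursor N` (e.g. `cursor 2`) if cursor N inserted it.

Answer: original

Derivation:
After op 1 (insert('i')): buffer="atagiqziid" (len 10), cursors c1@5 c2@8, authorship ....1..2..
After op 2 (move_right): buffer="atagiqziid" (len 10), cursors c1@6 c2@9, authorship ....1..2..
After op 3 (move_right): buffer="atagiqziid" (len 10), cursors c1@7 c2@10, authorship ....1..2..
Authorship (.=original, N=cursor N): . . . . 1 . . 2 . .
Index 5: author = original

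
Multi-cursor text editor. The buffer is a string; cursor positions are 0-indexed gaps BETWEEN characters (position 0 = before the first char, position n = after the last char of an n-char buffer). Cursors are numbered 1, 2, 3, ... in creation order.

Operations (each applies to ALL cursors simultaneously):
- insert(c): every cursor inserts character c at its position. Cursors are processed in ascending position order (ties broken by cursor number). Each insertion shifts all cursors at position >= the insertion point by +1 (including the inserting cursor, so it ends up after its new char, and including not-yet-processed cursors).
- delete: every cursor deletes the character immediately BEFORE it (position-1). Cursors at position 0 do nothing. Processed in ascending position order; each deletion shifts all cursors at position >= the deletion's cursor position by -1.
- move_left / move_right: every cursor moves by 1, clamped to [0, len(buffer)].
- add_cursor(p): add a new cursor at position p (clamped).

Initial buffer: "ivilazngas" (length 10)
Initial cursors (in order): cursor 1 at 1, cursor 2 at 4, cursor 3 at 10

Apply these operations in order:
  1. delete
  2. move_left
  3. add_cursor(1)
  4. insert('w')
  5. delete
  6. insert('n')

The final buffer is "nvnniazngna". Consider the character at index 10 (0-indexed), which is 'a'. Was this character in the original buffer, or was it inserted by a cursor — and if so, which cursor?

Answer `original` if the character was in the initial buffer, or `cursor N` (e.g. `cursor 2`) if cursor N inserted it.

Answer: original

Derivation:
After op 1 (delete): buffer="viaznga" (len 7), cursors c1@0 c2@2 c3@7, authorship .......
After op 2 (move_left): buffer="viaznga" (len 7), cursors c1@0 c2@1 c3@6, authorship .......
After op 3 (add_cursor(1)): buffer="viaznga" (len 7), cursors c1@0 c2@1 c4@1 c3@6, authorship .......
After op 4 (insert('w')): buffer="wvwwiazngwa" (len 11), cursors c1@1 c2@4 c4@4 c3@10, authorship 1.24.....3.
After op 5 (delete): buffer="viaznga" (len 7), cursors c1@0 c2@1 c4@1 c3@6, authorship .......
After op 6 (insert('n')): buffer="nvnniazngna" (len 11), cursors c1@1 c2@4 c4@4 c3@10, authorship 1.24.....3.
Authorship (.=original, N=cursor N): 1 . 2 4 . . . . . 3 .
Index 10: author = original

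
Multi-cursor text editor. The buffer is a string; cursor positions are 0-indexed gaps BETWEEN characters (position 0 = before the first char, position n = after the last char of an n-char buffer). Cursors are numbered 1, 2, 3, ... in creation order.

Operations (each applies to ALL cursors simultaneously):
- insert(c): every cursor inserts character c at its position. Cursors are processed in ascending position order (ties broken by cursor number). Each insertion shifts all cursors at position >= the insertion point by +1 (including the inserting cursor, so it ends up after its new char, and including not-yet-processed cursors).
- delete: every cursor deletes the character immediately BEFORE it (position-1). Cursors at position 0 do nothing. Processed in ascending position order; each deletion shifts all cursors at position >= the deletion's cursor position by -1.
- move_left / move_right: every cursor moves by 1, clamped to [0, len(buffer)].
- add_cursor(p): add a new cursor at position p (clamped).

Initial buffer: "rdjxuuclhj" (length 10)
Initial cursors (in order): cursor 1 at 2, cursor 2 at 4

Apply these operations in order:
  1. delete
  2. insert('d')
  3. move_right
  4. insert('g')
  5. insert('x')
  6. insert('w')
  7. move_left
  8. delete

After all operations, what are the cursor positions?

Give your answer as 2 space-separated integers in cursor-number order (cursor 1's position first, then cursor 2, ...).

Answer: 4 8

Derivation:
After op 1 (delete): buffer="rjuuclhj" (len 8), cursors c1@1 c2@2, authorship ........
After op 2 (insert('d')): buffer="rdjduuclhj" (len 10), cursors c1@2 c2@4, authorship .1.2......
After op 3 (move_right): buffer="rdjduuclhj" (len 10), cursors c1@3 c2@5, authorship .1.2......
After op 4 (insert('g')): buffer="rdjgduguclhj" (len 12), cursors c1@4 c2@7, authorship .1.12.2.....
After op 5 (insert('x')): buffer="rdjgxdugxuclhj" (len 14), cursors c1@5 c2@9, authorship .1.112.22.....
After op 6 (insert('w')): buffer="rdjgxwdugxwuclhj" (len 16), cursors c1@6 c2@11, authorship .1.1112.222.....
After op 7 (move_left): buffer="rdjgxwdugxwuclhj" (len 16), cursors c1@5 c2@10, authorship .1.1112.222.....
After op 8 (delete): buffer="rdjgwdugwuclhj" (len 14), cursors c1@4 c2@8, authorship .1.112.22.....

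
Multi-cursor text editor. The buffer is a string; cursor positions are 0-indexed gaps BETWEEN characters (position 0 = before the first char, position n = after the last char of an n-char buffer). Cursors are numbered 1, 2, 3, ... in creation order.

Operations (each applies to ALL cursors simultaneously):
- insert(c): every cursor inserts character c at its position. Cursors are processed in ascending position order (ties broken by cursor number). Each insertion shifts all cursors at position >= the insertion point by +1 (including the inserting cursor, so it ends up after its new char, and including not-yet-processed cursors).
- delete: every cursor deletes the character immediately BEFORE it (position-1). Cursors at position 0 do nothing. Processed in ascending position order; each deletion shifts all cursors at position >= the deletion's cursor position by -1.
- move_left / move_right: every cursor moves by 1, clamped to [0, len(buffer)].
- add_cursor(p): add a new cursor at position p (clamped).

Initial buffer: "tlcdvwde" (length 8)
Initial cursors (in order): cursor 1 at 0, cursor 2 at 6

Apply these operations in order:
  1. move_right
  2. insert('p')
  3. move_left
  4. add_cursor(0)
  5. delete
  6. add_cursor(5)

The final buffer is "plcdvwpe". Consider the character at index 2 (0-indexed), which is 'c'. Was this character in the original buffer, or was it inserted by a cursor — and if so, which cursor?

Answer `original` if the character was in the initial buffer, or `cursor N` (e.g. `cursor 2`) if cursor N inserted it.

Answer: original

Derivation:
After op 1 (move_right): buffer="tlcdvwde" (len 8), cursors c1@1 c2@7, authorship ........
After op 2 (insert('p')): buffer="tplcdvwdpe" (len 10), cursors c1@2 c2@9, authorship .1......2.
After op 3 (move_left): buffer="tplcdvwdpe" (len 10), cursors c1@1 c2@8, authorship .1......2.
After op 4 (add_cursor(0)): buffer="tplcdvwdpe" (len 10), cursors c3@0 c1@1 c2@8, authorship .1......2.
After op 5 (delete): buffer="plcdvwpe" (len 8), cursors c1@0 c3@0 c2@6, authorship 1.....2.
After op 6 (add_cursor(5)): buffer="plcdvwpe" (len 8), cursors c1@0 c3@0 c4@5 c2@6, authorship 1.....2.
Authorship (.=original, N=cursor N): 1 . . . . . 2 .
Index 2: author = original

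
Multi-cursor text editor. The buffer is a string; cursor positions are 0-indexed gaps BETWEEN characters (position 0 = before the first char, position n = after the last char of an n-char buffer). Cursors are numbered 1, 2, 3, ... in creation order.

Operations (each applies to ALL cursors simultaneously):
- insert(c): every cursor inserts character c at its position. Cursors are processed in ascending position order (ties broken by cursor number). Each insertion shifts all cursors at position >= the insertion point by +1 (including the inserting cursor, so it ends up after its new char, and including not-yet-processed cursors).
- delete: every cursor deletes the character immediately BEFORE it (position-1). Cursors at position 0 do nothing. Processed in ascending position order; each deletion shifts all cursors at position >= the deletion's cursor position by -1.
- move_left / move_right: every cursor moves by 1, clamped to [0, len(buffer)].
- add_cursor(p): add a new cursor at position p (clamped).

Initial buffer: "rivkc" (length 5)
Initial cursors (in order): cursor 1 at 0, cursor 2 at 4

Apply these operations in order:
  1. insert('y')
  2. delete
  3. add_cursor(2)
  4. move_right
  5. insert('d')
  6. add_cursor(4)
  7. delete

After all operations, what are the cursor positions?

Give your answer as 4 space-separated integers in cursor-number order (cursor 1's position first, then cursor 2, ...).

After op 1 (insert('y')): buffer="yrivkyc" (len 7), cursors c1@1 c2@6, authorship 1....2.
After op 2 (delete): buffer="rivkc" (len 5), cursors c1@0 c2@4, authorship .....
After op 3 (add_cursor(2)): buffer="rivkc" (len 5), cursors c1@0 c3@2 c2@4, authorship .....
After op 4 (move_right): buffer="rivkc" (len 5), cursors c1@1 c3@3 c2@5, authorship .....
After op 5 (insert('d')): buffer="rdivdkcd" (len 8), cursors c1@2 c3@5 c2@8, authorship .1..3..2
After op 6 (add_cursor(4)): buffer="rdivdkcd" (len 8), cursors c1@2 c4@4 c3@5 c2@8, authorship .1..3..2
After op 7 (delete): buffer="rikc" (len 4), cursors c1@1 c3@2 c4@2 c2@4, authorship ....

Answer: 1 4 2 2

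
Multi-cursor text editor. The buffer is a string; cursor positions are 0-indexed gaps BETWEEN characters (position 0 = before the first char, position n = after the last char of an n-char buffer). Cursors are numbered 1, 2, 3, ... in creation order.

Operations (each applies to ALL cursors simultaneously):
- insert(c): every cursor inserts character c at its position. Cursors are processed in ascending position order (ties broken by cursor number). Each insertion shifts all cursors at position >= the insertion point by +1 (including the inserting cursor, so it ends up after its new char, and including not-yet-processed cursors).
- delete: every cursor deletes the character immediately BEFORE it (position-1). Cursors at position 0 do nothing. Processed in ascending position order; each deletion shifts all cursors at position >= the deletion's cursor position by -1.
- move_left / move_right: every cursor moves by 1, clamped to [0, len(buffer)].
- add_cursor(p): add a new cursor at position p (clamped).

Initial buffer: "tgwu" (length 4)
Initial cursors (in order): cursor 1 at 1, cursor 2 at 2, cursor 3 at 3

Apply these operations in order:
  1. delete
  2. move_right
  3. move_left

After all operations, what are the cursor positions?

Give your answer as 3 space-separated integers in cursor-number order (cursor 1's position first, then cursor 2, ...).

Answer: 0 0 0

Derivation:
After op 1 (delete): buffer="u" (len 1), cursors c1@0 c2@0 c3@0, authorship .
After op 2 (move_right): buffer="u" (len 1), cursors c1@1 c2@1 c3@1, authorship .
After op 3 (move_left): buffer="u" (len 1), cursors c1@0 c2@0 c3@0, authorship .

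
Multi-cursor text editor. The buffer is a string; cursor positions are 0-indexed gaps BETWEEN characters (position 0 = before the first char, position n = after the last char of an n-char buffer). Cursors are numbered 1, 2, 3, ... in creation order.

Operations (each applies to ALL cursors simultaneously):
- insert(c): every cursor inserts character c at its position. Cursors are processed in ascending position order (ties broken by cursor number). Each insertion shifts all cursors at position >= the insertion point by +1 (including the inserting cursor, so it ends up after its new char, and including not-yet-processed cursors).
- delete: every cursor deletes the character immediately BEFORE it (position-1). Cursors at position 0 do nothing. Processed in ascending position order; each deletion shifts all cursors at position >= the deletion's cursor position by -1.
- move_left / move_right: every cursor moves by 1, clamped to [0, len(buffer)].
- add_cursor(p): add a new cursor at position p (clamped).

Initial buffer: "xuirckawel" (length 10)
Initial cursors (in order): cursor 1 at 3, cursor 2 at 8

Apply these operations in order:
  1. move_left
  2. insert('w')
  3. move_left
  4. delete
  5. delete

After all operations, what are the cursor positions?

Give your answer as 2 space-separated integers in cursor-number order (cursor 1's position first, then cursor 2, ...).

Answer: 0 4

Derivation:
After op 1 (move_left): buffer="xuirckawel" (len 10), cursors c1@2 c2@7, authorship ..........
After op 2 (insert('w')): buffer="xuwirckawwel" (len 12), cursors c1@3 c2@9, authorship ..1.....2...
After op 3 (move_left): buffer="xuwirckawwel" (len 12), cursors c1@2 c2@8, authorship ..1.....2...
After op 4 (delete): buffer="xwirckwwel" (len 10), cursors c1@1 c2@6, authorship .1....2...
After op 5 (delete): buffer="wircwwel" (len 8), cursors c1@0 c2@4, authorship 1...2...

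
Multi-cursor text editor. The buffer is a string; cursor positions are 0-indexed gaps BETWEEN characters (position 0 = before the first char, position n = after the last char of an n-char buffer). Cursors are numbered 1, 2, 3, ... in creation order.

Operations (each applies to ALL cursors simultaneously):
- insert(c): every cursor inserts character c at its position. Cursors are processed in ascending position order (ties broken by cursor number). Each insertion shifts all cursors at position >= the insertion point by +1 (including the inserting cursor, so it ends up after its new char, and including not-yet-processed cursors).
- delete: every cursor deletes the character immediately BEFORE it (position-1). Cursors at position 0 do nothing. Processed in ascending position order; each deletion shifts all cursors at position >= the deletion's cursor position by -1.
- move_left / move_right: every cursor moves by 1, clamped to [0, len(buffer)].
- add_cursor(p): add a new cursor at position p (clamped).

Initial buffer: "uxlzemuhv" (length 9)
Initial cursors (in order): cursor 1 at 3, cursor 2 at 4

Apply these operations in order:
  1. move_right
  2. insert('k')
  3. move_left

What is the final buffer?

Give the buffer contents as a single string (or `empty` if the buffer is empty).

Answer: uxlzkekmuhv

Derivation:
After op 1 (move_right): buffer="uxlzemuhv" (len 9), cursors c1@4 c2@5, authorship .........
After op 2 (insert('k')): buffer="uxlzkekmuhv" (len 11), cursors c1@5 c2@7, authorship ....1.2....
After op 3 (move_left): buffer="uxlzkekmuhv" (len 11), cursors c1@4 c2@6, authorship ....1.2....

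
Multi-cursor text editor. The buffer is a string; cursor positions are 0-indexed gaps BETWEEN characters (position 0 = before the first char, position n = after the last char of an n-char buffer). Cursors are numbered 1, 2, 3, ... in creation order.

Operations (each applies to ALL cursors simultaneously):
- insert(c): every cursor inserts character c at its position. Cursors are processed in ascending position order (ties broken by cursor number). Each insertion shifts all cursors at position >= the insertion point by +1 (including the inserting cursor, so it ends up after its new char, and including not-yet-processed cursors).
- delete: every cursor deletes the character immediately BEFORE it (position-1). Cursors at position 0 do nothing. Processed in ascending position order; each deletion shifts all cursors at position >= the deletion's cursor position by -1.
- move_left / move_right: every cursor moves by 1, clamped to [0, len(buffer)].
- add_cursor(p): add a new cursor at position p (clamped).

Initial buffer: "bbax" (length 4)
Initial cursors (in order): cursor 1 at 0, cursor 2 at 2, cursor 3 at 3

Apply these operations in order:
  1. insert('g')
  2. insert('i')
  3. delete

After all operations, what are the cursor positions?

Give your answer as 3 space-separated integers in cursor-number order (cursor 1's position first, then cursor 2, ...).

Answer: 1 4 6

Derivation:
After op 1 (insert('g')): buffer="gbbgagx" (len 7), cursors c1@1 c2@4 c3@6, authorship 1..2.3.
After op 2 (insert('i')): buffer="gibbgiagix" (len 10), cursors c1@2 c2@6 c3@9, authorship 11..22.33.
After op 3 (delete): buffer="gbbgagx" (len 7), cursors c1@1 c2@4 c3@6, authorship 1..2.3.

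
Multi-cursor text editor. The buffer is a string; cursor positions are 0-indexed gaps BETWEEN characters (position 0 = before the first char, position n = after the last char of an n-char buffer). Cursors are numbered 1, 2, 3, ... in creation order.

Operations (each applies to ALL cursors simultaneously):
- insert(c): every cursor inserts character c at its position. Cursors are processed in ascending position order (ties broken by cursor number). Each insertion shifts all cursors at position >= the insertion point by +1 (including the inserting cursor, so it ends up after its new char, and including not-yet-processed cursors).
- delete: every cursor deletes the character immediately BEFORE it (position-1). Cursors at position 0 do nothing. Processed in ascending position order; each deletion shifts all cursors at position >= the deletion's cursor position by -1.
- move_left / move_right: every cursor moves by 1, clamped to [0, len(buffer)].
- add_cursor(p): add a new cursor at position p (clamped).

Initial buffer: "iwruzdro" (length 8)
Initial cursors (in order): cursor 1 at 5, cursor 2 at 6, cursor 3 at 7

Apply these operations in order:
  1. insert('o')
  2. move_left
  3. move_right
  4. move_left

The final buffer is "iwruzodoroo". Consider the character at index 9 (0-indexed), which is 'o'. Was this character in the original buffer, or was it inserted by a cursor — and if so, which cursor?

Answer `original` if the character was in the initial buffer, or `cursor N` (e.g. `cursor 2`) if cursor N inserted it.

After op 1 (insert('o')): buffer="iwruzodoroo" (len 11), cursors c1@6 c2@8 c3@10, authorship .....1.2.3.
After op 2 (move_left): buffer="iwruzodoroo" (len 11), cursors c1@5 c2@7 c3@9, authorship .....1.2.3.
After op 3 (move_right): buffer="iwruzodoroo" (len 11), cursors c1@6 c2@8 c3@10, authorship .....1.2.3.
After op 4 (move_left): buffer="iwruzodoroo" (len 11), cursors c1@5 c2@7 c3@9, authorship .....1.2.3.
Authorship (.=original, N=cursor N): . . . . . 1 . 2 . 3 .
Index 9: author = 3

Answer: cursor 3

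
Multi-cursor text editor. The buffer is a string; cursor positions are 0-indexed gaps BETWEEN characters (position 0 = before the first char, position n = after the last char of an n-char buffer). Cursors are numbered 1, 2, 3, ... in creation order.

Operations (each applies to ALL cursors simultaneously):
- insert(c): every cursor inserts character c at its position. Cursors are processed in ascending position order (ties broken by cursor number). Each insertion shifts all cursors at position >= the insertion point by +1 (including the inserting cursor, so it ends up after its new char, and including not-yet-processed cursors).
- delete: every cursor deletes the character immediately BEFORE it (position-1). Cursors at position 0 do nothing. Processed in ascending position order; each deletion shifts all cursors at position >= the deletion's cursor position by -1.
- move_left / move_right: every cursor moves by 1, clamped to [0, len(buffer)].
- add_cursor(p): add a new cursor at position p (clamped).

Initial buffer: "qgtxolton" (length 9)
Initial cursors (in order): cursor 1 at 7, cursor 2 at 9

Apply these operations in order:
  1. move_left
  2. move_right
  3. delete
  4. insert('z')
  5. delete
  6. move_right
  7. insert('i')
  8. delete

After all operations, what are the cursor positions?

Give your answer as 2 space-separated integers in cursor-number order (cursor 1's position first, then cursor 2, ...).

Answer: 7 7

Derivation:
After op 1 (move_left): buffer="qgtxolton" (len 9), cursors c1@6 c2@8, authorship .........
After op 2 (move_right): buffer="qgtxolton" (len 9), cursors c1@7 c2@9, authorship .........
After op 3 (delete): buffer="qgtxolo" (len 7), cursors c1@6 c2@7, authorship .......
After op 4 (insert('z')): buffer="qgtxolzoz" (len 9), cursors c1@7 c2@9, authorship ......1.2
After op 5 (delete): buffer="qgtxolo" (len 7), cursors c1@6 c2@7, authorship .......
After op 6 (move_right): buffer="qgtxolo" (len 7), cursors c1@7 c2@7, authorship .......
After op 7 (insert('i')): buffer="qgtxoloii" (len 9), cursors c1@9 c2@9, authorship .......12
After op 8 (delete): buffer="qgtxolo" (len 7), cursors c1@7 c2@7, authorship .......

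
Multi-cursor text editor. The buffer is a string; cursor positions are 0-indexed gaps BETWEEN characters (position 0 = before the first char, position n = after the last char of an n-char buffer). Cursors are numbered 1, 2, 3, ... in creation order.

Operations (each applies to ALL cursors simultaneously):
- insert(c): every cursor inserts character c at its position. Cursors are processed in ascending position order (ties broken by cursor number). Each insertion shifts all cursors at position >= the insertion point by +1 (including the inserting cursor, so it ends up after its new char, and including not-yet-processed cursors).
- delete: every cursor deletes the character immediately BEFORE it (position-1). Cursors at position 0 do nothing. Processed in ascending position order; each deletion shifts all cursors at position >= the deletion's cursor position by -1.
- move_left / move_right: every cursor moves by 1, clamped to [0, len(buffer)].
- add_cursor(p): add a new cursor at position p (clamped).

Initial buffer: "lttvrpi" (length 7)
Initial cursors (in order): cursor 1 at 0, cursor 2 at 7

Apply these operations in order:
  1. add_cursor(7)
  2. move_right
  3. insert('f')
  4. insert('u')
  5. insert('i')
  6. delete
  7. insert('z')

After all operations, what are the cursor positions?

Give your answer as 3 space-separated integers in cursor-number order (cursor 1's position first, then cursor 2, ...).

After op 1 (add_cursor(7)): buffer="lttvrpi" (len 7), cursors c1@0 c2@7 c3@7, authorship .......
After op 2 (move_right): buffer="lttvrpi" (len 7), cursors c1@1 c2@7 c3@7, authorship .......
After op 3 (insert('f')): buffer="lfttvrpiff" (len 10), cursors c1@2 c2@10 c3@10, authorship .1......23
After op 4 (insert('u')): buffer="lfuttvrpiffuu" (len 13), cursors c1@3 c2@13 c3@13, authorship .11......2323
After op 5 (insert('i')): buffer="lfuittvrpiffuuii" (len 16), cursors c1@4 c2@16 c3@16, authorship .111......232323
After op 6 (delete): buffer="lfuttvrpiffuu" (len 13), cursors c1@3 c2@13 c3@13, authorship .11......2323
After op 7 (insert('z')): buffer="lfuzttvrpiffuuzz" (len 16), cursors c1@4 c2@16 c3@16, authorship .111......232323

Answer: 4 16 16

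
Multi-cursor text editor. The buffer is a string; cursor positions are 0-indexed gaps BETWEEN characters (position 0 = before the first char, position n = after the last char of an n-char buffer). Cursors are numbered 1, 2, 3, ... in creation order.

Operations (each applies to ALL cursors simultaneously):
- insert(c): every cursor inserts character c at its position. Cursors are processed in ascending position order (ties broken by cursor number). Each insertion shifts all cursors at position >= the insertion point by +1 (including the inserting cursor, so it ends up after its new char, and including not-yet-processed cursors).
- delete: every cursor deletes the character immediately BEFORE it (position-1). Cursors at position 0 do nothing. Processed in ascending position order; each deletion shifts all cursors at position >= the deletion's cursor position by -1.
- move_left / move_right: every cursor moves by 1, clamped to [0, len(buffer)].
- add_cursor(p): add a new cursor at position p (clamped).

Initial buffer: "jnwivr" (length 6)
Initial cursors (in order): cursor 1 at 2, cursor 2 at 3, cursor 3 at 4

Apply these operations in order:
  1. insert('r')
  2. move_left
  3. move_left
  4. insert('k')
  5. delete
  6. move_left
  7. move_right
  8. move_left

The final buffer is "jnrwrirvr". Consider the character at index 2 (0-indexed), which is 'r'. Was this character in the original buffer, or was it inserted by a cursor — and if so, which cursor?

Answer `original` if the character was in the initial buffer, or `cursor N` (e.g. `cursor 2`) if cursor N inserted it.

After op 1 (insert('r')): buffer="jnrwrirvr" (len 9), cursors c1@3 c2@5 c3@7, authorship ..1.2.3..
After op 2 (move_left): buffer="jnrwrirvr" (len 9), cursors c1@2 c2@4 c3@6, authorship ..1.2.3..
After op 3 (move_left): buffer="jnrwrirvr" (len 9), cursors c1@1 c2@3 c3@5, authorship ..1.2.3..
After op 4 (insert('k')): buffer="jknrkwrkirvr" (len 12), cursors c1@2 c2@5 c3@8, authorship .1.12.23.3..
After op 5 (delete): buffer="jnrwrirvr" (len 9), cursors c1@1 c2@3 c3@5, authorship ..1.2.3..
After op 6 (move_left): buffer="jnrwrirvr" (len 9), cursors c1@0 c2@2 c3@4, authorship ..1.2.3..
After op 7 (move_right): buffer="jnrwrirvr" (len 9), cursors c1@1 c2@3 c3@5, authorship ..1.2.3..
After op 8 (move_left): buffer="jnrwrirvr" (len 9), cursors c1@0 c2@2 c3@4, authorship ..1.2.3..
Authorship (.=original, N=cursor N): . . 1 . 2 . 3 . .
Index 2: author = 1

Answer: cursor 1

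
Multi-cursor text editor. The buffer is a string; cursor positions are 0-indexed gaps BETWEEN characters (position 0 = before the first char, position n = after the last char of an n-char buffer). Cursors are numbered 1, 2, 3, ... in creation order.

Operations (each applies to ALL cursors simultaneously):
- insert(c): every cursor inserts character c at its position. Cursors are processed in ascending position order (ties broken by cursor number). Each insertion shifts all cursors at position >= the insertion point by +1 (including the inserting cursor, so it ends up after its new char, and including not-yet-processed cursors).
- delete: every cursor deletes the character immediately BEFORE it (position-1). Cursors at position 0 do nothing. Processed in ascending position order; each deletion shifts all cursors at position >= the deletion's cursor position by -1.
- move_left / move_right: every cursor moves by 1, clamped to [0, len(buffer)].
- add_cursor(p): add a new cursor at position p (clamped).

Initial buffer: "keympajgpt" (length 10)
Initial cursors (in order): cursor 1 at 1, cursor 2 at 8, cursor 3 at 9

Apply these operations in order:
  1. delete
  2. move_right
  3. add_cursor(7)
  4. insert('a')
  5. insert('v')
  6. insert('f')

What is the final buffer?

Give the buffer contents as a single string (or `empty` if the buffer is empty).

Answer: eavfympajtaaavvvfff

Derivation:
After op 1 (delete): buffer="eympajt" (len 7), cursors c1@0 c2@6 c3@6, authorship .......
After op 2 (move_right): buffer="eympajt" (len 7), cursors c1@1 c2@7 c3@7, authorship .......
After op 3 (add_cursor(7)): buffer="eympajt" (len 7), cursors c1@1 c2@7 c3@7 c4@7, authorship .......
After op 4 (insert('a')): buffer="eaympajtaaa" (len 11), cursors c1@2 c2@11 c3@11 c4@11, authorship .1......234
After op 5 (insert('v')): buffer="eavympajtaaavvv" (len 15), cursors c1@3 c2@15 c3@15 c4@15, authorship .11......234234
After op 6 (insert('f')): buffer="eavfympajtaaavvvfff" (len 19), cursors c1@4 c2@19 c3@19 c4@19, authorship .111......234234234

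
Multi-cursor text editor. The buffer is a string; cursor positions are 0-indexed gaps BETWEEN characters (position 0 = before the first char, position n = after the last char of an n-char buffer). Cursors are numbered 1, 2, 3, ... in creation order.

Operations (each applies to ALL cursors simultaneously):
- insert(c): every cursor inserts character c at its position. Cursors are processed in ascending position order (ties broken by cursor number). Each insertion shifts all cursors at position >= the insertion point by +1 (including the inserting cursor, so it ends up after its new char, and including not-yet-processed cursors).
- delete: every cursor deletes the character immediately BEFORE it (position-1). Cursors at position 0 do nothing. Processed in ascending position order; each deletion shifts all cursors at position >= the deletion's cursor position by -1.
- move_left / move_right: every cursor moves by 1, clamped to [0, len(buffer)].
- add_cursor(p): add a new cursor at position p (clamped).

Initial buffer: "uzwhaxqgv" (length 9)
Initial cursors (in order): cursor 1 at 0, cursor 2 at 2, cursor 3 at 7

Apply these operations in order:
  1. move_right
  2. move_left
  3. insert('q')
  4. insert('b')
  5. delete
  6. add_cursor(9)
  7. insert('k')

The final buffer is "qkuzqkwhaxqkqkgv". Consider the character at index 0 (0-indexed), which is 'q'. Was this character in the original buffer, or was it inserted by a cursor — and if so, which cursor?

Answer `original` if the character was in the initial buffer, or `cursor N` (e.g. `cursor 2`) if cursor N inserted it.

After op 1 (move_right): buffer="uzwhaxqgv" (len 9), cursors c1@1 c2@3 c3@8, authorship .........
After op 2 (move_left): buffer="uzwhaxqgv" (len 9), cursors c1@0 c2@2 c3@7, authorship .........
After op 3 (insert('q')): buffer="quzqwhaxqqgv" (len 12), cursors c1@1 c2@4 c3@10, authorship 1..2.....3..
After op 4 (insert('b')): buffer="qbuzqbwhaxqqbgv" (len 15), cursors c1@2 c2@6 c3@13, authorship 11..22.....33..
After op 5 (delete): buffer="quzqwhaxqqgv" (len 12), cursors c1@1 c2@4 c3@10, authorship 1..2.....3..
After op 6 (add_cursor(9)): buffer="quzqwhaxqqgv" (len 12), cursors c1@1 c2@4 c4@9 c3@10, authorship 1..2.....3..
After op 7 (insert('k')): buffer="qkuzqkwhaxqkqkgv" (len 16), cursors c1@2 c2@6 c4@12 c3@14, authorship 11..22.....433..
Authorship (.=original, N=cursor N): 1 1 . . 2 2 . . . . . 4 3 3 . .
Index 0: author = 1

Answer: cursor 1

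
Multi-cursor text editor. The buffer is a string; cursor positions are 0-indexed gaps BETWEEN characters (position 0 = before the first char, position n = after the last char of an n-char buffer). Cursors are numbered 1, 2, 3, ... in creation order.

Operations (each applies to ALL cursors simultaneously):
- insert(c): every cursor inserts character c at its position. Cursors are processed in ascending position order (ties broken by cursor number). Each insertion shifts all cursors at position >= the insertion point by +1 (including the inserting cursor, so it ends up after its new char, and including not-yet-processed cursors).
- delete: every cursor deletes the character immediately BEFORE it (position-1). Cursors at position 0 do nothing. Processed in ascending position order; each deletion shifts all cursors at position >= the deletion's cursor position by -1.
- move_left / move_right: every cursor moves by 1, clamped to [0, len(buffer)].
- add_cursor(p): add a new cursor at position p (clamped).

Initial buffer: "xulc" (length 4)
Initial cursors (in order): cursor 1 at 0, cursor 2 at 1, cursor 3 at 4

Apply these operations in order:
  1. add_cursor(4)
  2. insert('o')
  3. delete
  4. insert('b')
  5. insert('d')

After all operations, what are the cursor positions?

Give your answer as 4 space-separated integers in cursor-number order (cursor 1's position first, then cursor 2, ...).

After op 1 (add_cursor(4)): buffer="xulc" (len 4), cursors c1@0 c2@1 c3@4 c4@4, authorship ....
After op 2 (insert('o')): buffer="oxoulcoo" (len 8), cursors c1@1 c2@3 c3@8 c4@8, authorship 1.2...34
After op 3 (delete): buffer="xulc" (len 4), cursors c1@0 c2@1 c3@4 c4@4, authorship ....
After op 4 (insert('b')): buffer="bxbulcbb" (len 8), cursors c1@1 c2@3 c3@8 c4@8, authorship 1.2...34
After op 5 (insert('d')): buffer="bdxbdulcbbdd" (len 12), cursors c1@2 c2@5 c3@12 c4@12, authorship 11.22...3434

Answer: 2 5 12 12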